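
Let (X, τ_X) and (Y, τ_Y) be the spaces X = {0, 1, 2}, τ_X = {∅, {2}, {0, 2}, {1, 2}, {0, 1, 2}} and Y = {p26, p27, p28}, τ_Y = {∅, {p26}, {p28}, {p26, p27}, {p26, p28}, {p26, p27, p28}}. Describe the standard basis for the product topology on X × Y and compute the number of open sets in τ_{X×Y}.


Basis B = {∅ × ∅, {2} × {p26}, {2} × {p28}, {0, 2} × {p26}, {0, 2} × {p28}, {1, 2} × {p26}, {1, 2} × {p28}, {2} × {p26, p27}, {2} × {p26, p28}, {0, 1, 2} × {p26}, {0, 1, 2} × {p28}, {2} × {p26, p27, p28}, {0, 2} × {p26, p27}, {0, 2} × {p26, p28}, {1, 2} × {p26, p27}, {1, 2} × {p26, p28}, {0, 2} × {p26, p27, p28}, {0, 1, 2} × {p26, p27}, {0, 1, 2} × {p26, p28}, {1, 2} × {p26, p27, p28}, {0, 1, 2} × {p26, p27, p28}}; |τ_{X×Y}| = 70.

Enumerate products U × V with U ∈ τ_X, V ∈ τ_Y (deduplicated):
  ∅ × ∅ = {} (∅)
  {2} × {p26} = {(2,p26)}
  {2} × {p28} = {(2,p28)}
  {0, 2} × {p26} = {(0,p26), (2,p26)}
  {0, 2} × {p28} = {(0,p28), (2,p28)}
  {1, 2} × {p26} = {(1,p26), (2,p26)}
  {1, 2} × {p28} = {(1,p28), (2,p28)}
  {2} × {p26, p27} = {(2,p26), (2,p27)}
  {2} × {p26, p28} = {(2,p26), (2,p28)}
  {0, 1, 2} × {p26} = {(0,p26), (1,p26), (2,p26)}
  {0, 1, 2} × {p28} = {(0,p28), (1,p28), (2,p28)}
  {2} × {p26, p27, p28} = {(2,p26), (2,p27), (2,p28)}
  {0, 2} × {p26, p27} = {(0,p26), (0,p27), (2,p26), (2,p27)}
  {0, 2} × {p26, p28} = {(0,p26), (0,p28), (2,p26), (2,p28)}
  {1, 2} × {p26, p27} = {(1,p26), (1,p27), (2,p26), (2,p27)}
  {1, 2} × {p26, p28} = {(1,p26), (1,p28), (2,p26), (2,p28)}
  {0, 2} × {p26, p27, p28} = {(0,p26), (0,p27), (0,p28), (2,p26), (2,p27), (2,p28)}
  {0, 1, 2} × {p26, p27} = {(0,p26), (0,p27), (1,p26), (1,p27), (2,p26), (2,p27)}
  {0, 1, 2} × {p26, p28} = {(0,p26), (0,p28), (1,p26), (1,p28), (2,p26), (2,p28)}
  {1, 2} × {p26, p27, p28} = {(1,p26), (1,p27), (1,p28), (2,p26), (2,p27), (2,p28)}
  {0, 1, 2} × {p26, p27, p28} = {(0,p26), (0,p27), (0,p28), (1,p26), (1,p27), (1,p28), (2,p26), (2,p27), (2,p28)}
These 21 distinct sets form the basis B.
Close under arbitrary unions to get τ_{X×Y}; counting gives |τ_{X×Y}| = 70.


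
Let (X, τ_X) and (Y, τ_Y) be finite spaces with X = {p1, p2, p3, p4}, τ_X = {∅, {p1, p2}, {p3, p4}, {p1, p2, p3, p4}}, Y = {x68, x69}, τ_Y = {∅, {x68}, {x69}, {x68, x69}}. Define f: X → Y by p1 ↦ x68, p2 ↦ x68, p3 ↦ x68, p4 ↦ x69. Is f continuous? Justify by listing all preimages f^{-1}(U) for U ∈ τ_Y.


f is NOT continuous.

Compute f^{-1}(U) for each U ∈ τ_Y:
  U = ∅: f^{-1}(U) = ∅ ∈ τ_X ✓.
  U = {x68}: f^{-1}(U) = {p1, p2, p3} ∉ τ_X ✗.
  U = {x69}: f^{-1}(U) = {p4} ∉ τ_X ✗.
  U = {x68, x69}: f^{-1}(U) = {p1, p2, p3, p4} ∈ τ_X ✓.
Found U = {x68} with f^{-1}(U) = {p1, p2, p3} not in τ_X. Therefore f is NOT continuous.


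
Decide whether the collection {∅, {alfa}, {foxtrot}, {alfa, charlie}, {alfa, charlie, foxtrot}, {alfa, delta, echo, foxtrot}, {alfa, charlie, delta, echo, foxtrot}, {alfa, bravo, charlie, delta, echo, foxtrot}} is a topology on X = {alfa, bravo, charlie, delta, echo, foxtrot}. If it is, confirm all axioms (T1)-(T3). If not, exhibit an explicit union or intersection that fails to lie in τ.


τ is NOT a topology on X.

Axiom (T1): ∅ ∈ τ? Yes; X ∈ τ? Yes.
Axiom (T2/T3): check pairwise unions and intersections of members of τ.
Counterexample for (T2): {alfa} ∪ {foxtrot} = {alfa, foxtrot} ∉ τ. Therefore τ is NOT a topology.


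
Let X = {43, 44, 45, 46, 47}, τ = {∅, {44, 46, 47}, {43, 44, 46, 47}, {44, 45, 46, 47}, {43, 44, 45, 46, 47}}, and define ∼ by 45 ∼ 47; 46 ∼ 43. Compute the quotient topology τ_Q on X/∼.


X/∼ = {[43=46], [44], [45=47]}; |τ_Q| = 2.

Equivalence classes: [43=46], [44], [45=47].
Quotient map π: X → X/∼ sends 43 ↦ [43=46], 44 ↦ [44], 45 ↦ [45=47], 46 ↦ [43=46], 47 ↦ [45=47].
For each subset V ⊆ X/∼, compute π^{-1}(V) ⊆ X and check whether π^{-1}(V) ∈ τ. V is open in τ_Q iff π^{-1}(V) ∈ τ.
  V = {}: π^{-1}(V) = ∅ ∈ τ ✓.
  V = {[43=46]}: π^{-1}(V) = {43, 46} ∉ τ ✗.
  V = {[44]}: π^{-1}(V) = {44} ∉ τ ✗.
  V = {[43=46], [44]}: π^{-1}(V) = {43, 44, 46} ∉ τ ✗.
  V = {[45=47]}: π^{-1}(V) = {45, 47} ∉ τ ✗.
  V = {[43=46], [45=47]}: π^{-1}(V) = {43, 45, 46, 47} ∉ τ ✗.
  V = {[44], [45=47]}: π^{-1}(V) = {44, 45, 47} ∉ τ ✗.
  V = {[43=46], [44], [45=47]}: π^{-1}(V) = {43, 44, 45, 46, 47} ∈ τ ✓.
Open sets in the quotient: τ_Q = {{}, {[43=46], [44], [45=47]}} (2 elements).


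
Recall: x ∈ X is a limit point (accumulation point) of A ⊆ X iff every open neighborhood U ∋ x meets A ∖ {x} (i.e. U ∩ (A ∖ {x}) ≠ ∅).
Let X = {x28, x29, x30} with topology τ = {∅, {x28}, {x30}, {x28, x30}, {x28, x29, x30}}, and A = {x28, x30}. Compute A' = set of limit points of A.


A' = {x29}

For each x ∈ X, list the open sets U ∈ τ with x ∈ U, then check whether U ∩ (A ∖ {x}) ≠ ∅ for every such U.
  x = x28: open {x28} ∋ x has {x28} ∩ (A ∖ {x28}) = ∅, so x is NOT a limit point.
  x = x29: opens ∋ x are {x28, x29, x30}; each meets A ∖ {x29}, so x IS a limit point.
  x = x30: open {x30} ∋ x has {x30} ∩ (A ∖ {x30}) = ∅, so x is NOT a limit point.
Collecting: A' = {x29}.


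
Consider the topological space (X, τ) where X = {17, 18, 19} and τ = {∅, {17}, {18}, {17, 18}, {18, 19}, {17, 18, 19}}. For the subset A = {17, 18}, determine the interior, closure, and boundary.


int(A) = {17, 18}, cl(A) = {17, 18, 19}, ∂A = {19}.

Closed sets in (X, τ) are complements of opens:
  closed(X, τ) = {∅, {17}, {19}, {17, 19}, {18, 19}, {17, 18, 19}}.
int(A) = ⋃ {U ∈ τ : U ⊆ A}. Opens contained in A: ∅, {17}, {18}, {17, 18}.
Taking the union of these: int(A) = {17, 18}.
cl(A) = ⋂ {C closed : A ⊆ C}. Closed sets containing A: {17, 18, 19}.
Intersecting these: cl(A) = {17, 18, 19}.
∂A = cl(A) ∖ int(A) = {17, 18, 19} ∖ {17, 18} = {19}.


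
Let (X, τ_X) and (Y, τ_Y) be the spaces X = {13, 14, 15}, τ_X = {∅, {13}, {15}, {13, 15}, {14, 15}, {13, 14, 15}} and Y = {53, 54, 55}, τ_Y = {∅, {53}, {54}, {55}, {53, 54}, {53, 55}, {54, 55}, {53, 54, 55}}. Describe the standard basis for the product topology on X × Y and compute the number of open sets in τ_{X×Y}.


Basis B = {∅ × ∅, {13} × {53}, {13} × {54}, {13} × {55}, {15} × {53}, {15} × {54}, {15} × {55}, {13} × {53, 54}, {13} × {53, 55}, {13, 15} × {53}, {13} × {54, 55}, {13, 15} × {54}, {13, 15} × {55}, {14, 15} × {53}, {14, 15} × {54}, {14, 15} × {55}, {15} × {53, 54}, {15} × {53, 55}, {15} × {54, 55}, {13} × {53, 54, 55}, {13, 14, 15} × {53}, {13, 14, 15} × {54}, {13, 14, 15} × {55}, {15} × {53, 54, 55}, {13, 15} × {53, 54}, {13, 15} × {53, 55}, {13, 15} × {54, 55}, {14, 15} × {53, 54}, {14, 15} × {53, 55}, {14, 15} × {54, 55}, {13, 15} × {53, 54, 55}, {13, 14, 15} × {53, 54}, {13, 14, 15} × {53, 55}, {13, 14, 15} × {54, 55}, {14, 15} × {53, 54, 55}, {13, 14, 15} × {53, 54, 55}}; |τ_{X×Y}| = 216.

Enumerate products U × V with U ∈ τ_X, V ∈ τ_Y (deduplicated):
  ∅ × ∅ = {} (∅)
  {13} × {53} = {(13,53)}
  {13} × {54} = {(13,54)}
  {13} × {55} = {(13,55)}
  {15} × {53} = {(15,53)}
  {15} × {54} = {(15,54)}
  {15} × {55} = {(15,55)}
  {13} × {53, 54} = {(13,53), (13,54)}
  {13} × {53, 55} = {(13,53), (13,55)}
  {13, 15} × {53} = {(13,53), (15,53)}
  {13} × {54, 55} = {(13,54), (13,55)}
  {13, 15} × {54} = {(13,54), (15,54)}
  {13, 15} × {55} = {(13,55), (15,55)}
  {14, 15} × {53} = {(14,53), (15,53)}
  {14, 15} × {54} = {(14,54), (15,54)}
  {14, 15} × {55} = {(14,55), (15,55)}
  {15} × {53, 54} = {(15,53), (15,54)}
  {15} × {53, 55} = {(15,53), (15,55)}
  {15} × {54, 55} = {(15,54), (15,55)}
  {13} × {53, 54, 55} = {(13,53), (13,54), (13,55)}
  {13, 14, 15} × {53} = {(13,53), (14,53), (15,53)}
  {13, 14, 15} × {54} = {(13,54), (14,54), (15,54)}
  {13, 14, 15} × {55} = {(13,55), (14,55), (15,55)}
  {15} × {53, 54, 55} = {(15,53), (15,54), (15,55)}
  {13, 15} × {53, 54} = {(13,53), (13,54), (15,53), (15,54)}
  {13, 15} × {53, 55} = {(13,53), (13,55), (15,53), (15,55)}
  {13, 15} × {54, 55} = {(13,54), (13,55), (15,54), (15,55)}
  {14, 15} × {53, 54} = {(14,53), (14,54), (15,53), (15,54)}
  {14, 15} × {53, 55} = {(14,53), (14,55), (15,53), (15,55)}
  {14, 15} × {54, 55} = {(14,54), (14,55), (15,54), (15,55)}
  {13, 15} × {53, 54, 55} = {(13,53), (13,54), (13,55), (15,53), (15,54), (15,55)}
  {13, 14, 15} × {53, 54} = {(13,53), (13,54), (14,53), (14,54), (15,53), (15,54)}
  {13, 14, 15} × {53, 55} = {(13,53), (13,55), (14,53), (14,55), (15,53), (15,55)}
  {13, 14, 15} × {54, 55} = {(13,54), (13,55), (14,54), (14,55), (15,54), (15,55)}
  {14, 15} × {53, 54, 55} = {(14,53), (14,54), (14,55), (15,53), (15,54), (15,55)}
  {13, 14, 15} × {53, 54, 55} = {(13,53), (13,54), (13,55), (14,53), (14,54), (14,55), (15,53), (15,54), (15,55)}
These 36 distinct sets form the basis B.
Close under arbitrary unions to get τ_{X×Y}; counting gives |τ_{X×Y}| = 216.


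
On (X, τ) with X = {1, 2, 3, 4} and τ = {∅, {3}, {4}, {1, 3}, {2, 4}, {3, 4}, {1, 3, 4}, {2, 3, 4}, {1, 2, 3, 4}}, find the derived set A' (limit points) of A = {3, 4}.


A' = {1, 2}

For each x ∈ X, list the open sets U ∈ τ with x ∈ U, then check whether U ∩ (A ∖ {x}) ≠ ∅ for every such U.
  x = 1: opens ∋ x are {1, 3}, {1, 3, 4}, {1, 2, 3, 4}; each meets A ∖ {1}, so x IS a limit point.
  x = 2: opens ∋ x are {2, 4}, {2, 3, 4}, {1, 2, 3, 4}; each meets A ∖ {2}, so x IS a limit point.
  x = 3: open {3} ∋ x has {3} ∩ (A ∖ {3}) = ∅, so x is NOT a limit point.
  x = 4: open {4} ∋ x has {4} ∩ (A ∖ {4}) = ∅, so x is NOT a limit point.
Collecting: A' = {1, 2}.


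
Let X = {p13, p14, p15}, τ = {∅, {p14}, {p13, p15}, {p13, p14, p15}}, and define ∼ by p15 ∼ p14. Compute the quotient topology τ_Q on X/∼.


X/∼ = {[p13], [p14=p15]}; |τ_Q| = 2.

Equivalence classes: [p13], [p14=p15].
Quotient map π: X → X/∼ sends p13 ↦ [p13], p14 ↦ [p14=p15], p15 ↦ [p14=p15].
For each subset V ⊆ X/∼, compute π^{-1}(V) ⊆ X and check whether π^{-1}(V) ∈ τ. V is open in τ_Q iff π^{-1}(V) ∈ τ.
  V = {}: π^{-1}(V) = ∅ ∈ τ ✓.
  V = {[p13]}: π^{-1}(V) = {p13} ∉ τ ✗.
  V = {[p14=p15]}: π^{-1}(V) = {p14, p15} ∉ τ ✗.
  V = {[p13], [p14=p15]}: π^{-1}(V) = {p13, p14, p15} ∈ τ ✓.
Open sets in the quotient: τ_Q = {{}, {[p13], [p14=p15]}} (2 elements).


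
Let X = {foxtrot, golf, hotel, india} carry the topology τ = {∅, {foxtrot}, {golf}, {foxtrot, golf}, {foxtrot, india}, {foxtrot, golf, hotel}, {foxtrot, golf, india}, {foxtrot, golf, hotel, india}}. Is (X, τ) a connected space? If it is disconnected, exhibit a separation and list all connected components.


(X, τ) is connected.

Find clopen sets (U ∈ τ with X ∖ U ∈ τ):
  U = ∅, X ∖ U = {foxtrot, golf, hotel, india} — both open, so U is clopen.
  U = {foxtrot, golf, hotel, india}, X ∖ U = ∅ — both open, so U is clopen.
Only trivial clopens (∅ and X) exist, so (X, τ) is connected.
Compute connected components by grouping points that agree on all clopens:
  component: {foxtrot, golf, hotel, india}


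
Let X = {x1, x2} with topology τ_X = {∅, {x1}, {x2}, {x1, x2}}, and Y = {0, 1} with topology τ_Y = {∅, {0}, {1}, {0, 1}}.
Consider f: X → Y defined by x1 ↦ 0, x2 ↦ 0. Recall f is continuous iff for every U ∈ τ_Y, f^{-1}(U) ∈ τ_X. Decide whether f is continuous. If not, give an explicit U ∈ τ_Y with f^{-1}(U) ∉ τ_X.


f IS continuous.

Compute f^{-1}(U) for each U ∈ τ_Y:
  U = ∅: f^{-1}(U) = ∅ ∈ τ_X ✓.
  U = {0}: f^{-1}(U) = {x1, x2} ∈ τ_X ✓.
  U = {1}: f^{-1}(U) = ∅ ∈ τ_X ✓.
  U = {0, 1}: f^{-1}(U) = {x1, x2} ∈ τ_X ✓.
Every preimage lies in τ_X, so f IS continuous.


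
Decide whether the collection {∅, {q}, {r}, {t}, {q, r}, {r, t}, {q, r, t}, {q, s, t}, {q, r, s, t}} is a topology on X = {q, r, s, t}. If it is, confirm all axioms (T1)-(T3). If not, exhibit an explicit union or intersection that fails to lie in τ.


τ is NOT a topology on X.

Axiom (T1): ∅ ∈ τ? Yes; X ∈ τ? Yes.
Axiom (T2/T3): check pairwise unions and intersections of members of τ.
Counterexample for (T2): {q} ∪ {t} = {q, t} ∉ τ. Therefore τ is NOT a topology.


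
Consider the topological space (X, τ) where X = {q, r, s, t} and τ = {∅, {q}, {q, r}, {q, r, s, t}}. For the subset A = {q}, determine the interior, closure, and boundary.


int(A) = {q}, cl(A) = {q, r, s, t}, ∂A = {r, s, t}.

Closed sets in (X, τ) are complements of opens:
  closed(X, τ) = {∅, {s, t}, {r, s, t}, {q, r, s, t}}.
int(A) = ⋃ {U ∈ τ : U ⊆ A}. Opens contained in A: ∅, {q}.
Taking the union of these: int(A) = {q}.
cl(A) = ⋂ {C closed : A ⊆ C}. Closed sets containing A: {q, r, s, t}.
Intersecting these: cl(A) = {q, r, s, t}.
∂A = cl(A) ∖ int(A) = {q, r, s, t} ∖ {q} = {r, s, t}.


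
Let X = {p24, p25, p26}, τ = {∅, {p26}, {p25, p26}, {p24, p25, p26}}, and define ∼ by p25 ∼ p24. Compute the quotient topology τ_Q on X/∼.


X/∼ = {[p24=p25], [p26]}; |τ_Q| = 3.

Equivalence classes: [p24=p25], [p26].
Quotient map π: X → X/∼ sends p24 ↦ [p24=p25], p25 ↦ [p24=p25], p26 ↦ [p26].
For each subset V ⊆ X/∼, compute π^{-1}(V) ⊆ X and check whether π^{-1}(V) ∈ τ. V is open in τ_Q iff π^{-1}(V) ∈ τ.
  V = {}: π^{-1}(V) = ∅ ∈ τ ✓.
  V = {[p24=p25]}: π^{-1}(V) = {p24, p25} ∉ τ ✗.
  V = {[p26]}: π^{-1}(V) = {p26} ∈ τ ✓.
  V = {[p24=p25], [p26]}: π^{-1}(V) = {p24, p25, p26} ∈ τ ✓.
Open sets in the quotient: τ_Q = {{}, {[p26]}, {[p24=p25], [p26]}} (3 elements).


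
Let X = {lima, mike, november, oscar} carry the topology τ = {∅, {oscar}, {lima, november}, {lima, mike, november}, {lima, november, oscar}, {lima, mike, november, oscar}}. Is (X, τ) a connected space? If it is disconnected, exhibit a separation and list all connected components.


(X, τ) is disconnected; components = [{oscar}, {lima, mike, november}].

Find clopen sets (U ∈ τ with X ∖ U ∈ τ):
  U = ∅, X ∖ U = {lima, mike, november, oscar} — both open, so U is clopen.
  U = {oscar}, X ∖ U = {lima, mike, november} — both open, so U is clopen.
  U = {lima, mike, november}, X ∖ U = {oscar} — both open, so U is clopen.
  U = {lima, mike, november, oscar}, X ∖ U = ∅ — both open, so U is clopen.
Nontrivial clopen(s) exist: e.g. {lima, mike, november}. So (X, τ) is disconnected.
Compute connected components by grouping points that agree on all clopens:
  component: {oscar}
  component: {lima, mike, november}


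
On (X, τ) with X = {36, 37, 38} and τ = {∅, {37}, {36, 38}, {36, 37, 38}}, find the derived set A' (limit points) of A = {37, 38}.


A' = {36}

For each x ∈ X, list the open sets U ∈ τ with x ∈ U, then check whether U ∩ (A ∖ {x}) ≠ ∅ for every such U.
  x = 36: opens ∋ x are {36, 38}, {36, 37, 38}; each meets A ∖ {36}, so x IS a limit point.
  x = 37: open {37} ∋ x has {37} ∩ (A ∖ {37}) = ∅, so x is NOT a limit point.
  x = 38: open {36, 38} ∋ x has {36, 38} ∩ (A ∖ {38}) = ∅, so x is NOT a limit point.
Collecting: A' = {36}.


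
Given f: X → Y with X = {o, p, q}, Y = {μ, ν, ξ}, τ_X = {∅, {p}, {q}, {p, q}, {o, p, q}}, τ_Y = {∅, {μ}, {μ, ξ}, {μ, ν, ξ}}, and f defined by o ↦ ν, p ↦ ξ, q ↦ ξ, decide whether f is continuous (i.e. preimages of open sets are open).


f IS continuous.

Compute f^{-1}(U) for each U ∈ τ_Y:
  U = ∅: f^{-1}(U) = ∅ ∈ τ_X ✓.
  U = {μ}: f^{-1}(U) = ∅ ∈ τ_X ✓.
  U = {μ, ξ}: f^{-1}(U) = {p, q} ∈ τ_X ✓.
  U = {μ, ν, ξ}: f^{-1}(U) = {o, p, q} ∈ τ_X ✓.
Every preimage lies in τ_X, so f IS continuous.


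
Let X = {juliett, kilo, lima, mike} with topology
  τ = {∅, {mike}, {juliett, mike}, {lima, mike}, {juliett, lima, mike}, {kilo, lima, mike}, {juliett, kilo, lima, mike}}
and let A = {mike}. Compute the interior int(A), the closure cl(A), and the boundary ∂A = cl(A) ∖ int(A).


int(A) = {mike}, cl(A) = {juliett, kilo, lima, mike}, ∂A = {juliett, kilo, lima}.

Closed sets in (X, τ) are complements of opens:
  closed(X, τ) = {∅, {juliett}, {kilo}, {juliett, kilo}, {kilo, lima}, {juliett, kilo, lima}, {juliett, kilo, lima, mike}}.
int(A) = ⋃ {U ∈ τ : U ⊆ A}. Opens contained in A: ∅, {mike}.
Taking the union of these: int(A) = {mike}.
cl(A) = ⋂ {C closed : A ⊆ C}. Closed sets containing A: {juliett, kilo, lima, mike}.
Intersecting these: cl(A) = {juliett, kilo, lima, mike}.
∂A = cl(A) ∖ int(A) = {juliett, kilo, lima, mike} ∖ {mike} = {juliett, kilo, lima}.


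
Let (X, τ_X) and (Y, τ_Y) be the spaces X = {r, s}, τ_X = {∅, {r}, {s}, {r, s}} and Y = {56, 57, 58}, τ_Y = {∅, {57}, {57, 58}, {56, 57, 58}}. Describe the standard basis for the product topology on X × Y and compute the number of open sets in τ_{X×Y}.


Basis B = {∅ × ∅, {r} × {57}, {s} × {57}, {r} × {57, 58}, {r, s} × {57}, {s} × {57, 58}, {r} × {56, 57, 58}, {s} × {56, 57, 58}, {r, s} × {57, 58}, {r, s} × {56, 57, 58}}; |τ_{X×Y}| = 16.

Enumerate products U × V with U ∈ τ_X, V ∈ τ_Y (deduplicated):
  ∅ × ∅ = {} (∅)
  {r} × {57} = {(r,57)}
  {s} × {57} = {(s,57)}
  {r} × {57, 58} = {(r,57), (r,58)}
  {r, s} × {57} = {(r,57), (s,57)}
  {s} × {57, 58} = {(s,57), (s,58)}
  {r} × {56, 57, 58} = {(r,56), (r,57), (r,58)}
  {s} × {56, 57, 58} = {(s,56), (s,57), (s,58)}
  {r, s} × {57, 58} = {(r,57), (r,58), (s,57), (s,58)}
  {r, s} × {56, 57, 58} = {(r,56), (r,57), (r,58), (s,56), (s,57), (s,58)}
These 10 distinct sets form the basis B.
Close under arbitrary unions to get τ_{X×Y}; counting gives |τ_{X×Y}| = 16.


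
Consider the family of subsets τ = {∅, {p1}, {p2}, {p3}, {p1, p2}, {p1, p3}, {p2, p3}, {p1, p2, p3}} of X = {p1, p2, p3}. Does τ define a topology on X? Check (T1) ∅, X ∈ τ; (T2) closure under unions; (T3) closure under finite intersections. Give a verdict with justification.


τ IS a topology on X.

Axiom (T1): ∅ ∈ τ? Yes; X ∈ τ? Yes.
Axiom (T2/T3): check pairwise unions and intersections of members of τ.
All pairwise intersections and unions checked — each lies in τ. Therefore τ satisfies (T1), (T2), (T3): it IS a topology on X.


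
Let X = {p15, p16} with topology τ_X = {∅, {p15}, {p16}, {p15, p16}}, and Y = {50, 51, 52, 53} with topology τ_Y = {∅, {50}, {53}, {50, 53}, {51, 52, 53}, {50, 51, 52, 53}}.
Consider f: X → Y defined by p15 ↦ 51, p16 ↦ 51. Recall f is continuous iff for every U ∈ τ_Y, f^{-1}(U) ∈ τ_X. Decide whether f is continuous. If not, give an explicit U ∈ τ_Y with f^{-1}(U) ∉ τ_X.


f IS continuous.

Compute f^{-1}(U) for each U ∈ τ_Y:
  U = ∅: f^{-1}(U) = ∅ ∈ τ_X ✓.
  U = {50}: f^{-1}(U) = ∅ ∈ τ_X ✓.
  U = {53}: f^{-1}(U) = ∅ ∈ τ_X ✓.
  U = {50, 53}: f^{-1}(U) = ∅ ∈ τ_X ✓.
  U = {51, 52, 53}: f^{-1}(U) = {p15, p16} ∈ τ_X ✓.
  U = {50, 51, 52, 53}: f^{-1}(U) = {p15, p16} ∈ τ_X ✓.
Every preimage lies in τ_X, so f IS continuous.


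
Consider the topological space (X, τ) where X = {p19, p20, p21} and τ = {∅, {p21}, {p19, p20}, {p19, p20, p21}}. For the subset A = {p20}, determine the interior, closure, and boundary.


int(A) = ∅, cl(A) = {p19, p20}, ∂A = {p19, p20}.

Closed sets in (X, τ) are complements of opens:
  closed(X, τ) = {∅, {p21}, {p19, p20}, {p19, p20, p21}}.
int(A) = ⋃ {U ∈ τ : U ⊆ A}. Opens contained in A: ∅.
Taking the union of these: int(A) = ∅.
cl(A) = ⋂ {C closed : A ⊆ C}. Closed sets containing A: {p19, p20}, {p19, p20, p21}.
Intersecting these: cl(A) = {p19, p20}.
∂A = cl(A) ∖ int(A) = {p19, p20} ∖ ∅ = {p19, p20}.


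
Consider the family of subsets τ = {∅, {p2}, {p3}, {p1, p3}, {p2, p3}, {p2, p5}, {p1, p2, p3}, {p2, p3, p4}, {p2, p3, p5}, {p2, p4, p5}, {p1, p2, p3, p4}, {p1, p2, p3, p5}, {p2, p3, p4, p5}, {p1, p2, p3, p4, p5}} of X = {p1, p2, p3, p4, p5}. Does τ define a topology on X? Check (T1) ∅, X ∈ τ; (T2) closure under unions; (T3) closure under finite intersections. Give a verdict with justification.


τ is NOT a topology on X.

Axiom (T1): ∅ ∈ τ? Yes; X ∈ τ? Yes.
Axiom (T2/T3): check pairwise unions and intersections of members of τ.
Counterexample for (T3): {p2, p3, p4} ∩ {p2, p4, p5} = {p2, p4} ∉ τ. Therefore τ is NOT a topology.


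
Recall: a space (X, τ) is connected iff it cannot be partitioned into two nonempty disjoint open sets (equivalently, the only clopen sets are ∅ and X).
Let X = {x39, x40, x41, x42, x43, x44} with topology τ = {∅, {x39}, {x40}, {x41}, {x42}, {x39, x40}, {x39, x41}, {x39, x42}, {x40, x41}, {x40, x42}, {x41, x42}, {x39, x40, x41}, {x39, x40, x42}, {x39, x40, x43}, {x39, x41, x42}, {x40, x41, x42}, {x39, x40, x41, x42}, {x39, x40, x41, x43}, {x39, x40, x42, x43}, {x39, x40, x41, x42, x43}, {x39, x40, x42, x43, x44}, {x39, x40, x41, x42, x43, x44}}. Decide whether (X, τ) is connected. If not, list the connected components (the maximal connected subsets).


(X, τ) is disconnected; components = [{x41}, {x39, x40, x42, x43, x44}].

Find clopen sets (U ∈ τ with X ∖ U ∈ τ):
  U = ∅, X ∖ U = {x39, x40, x41, x42, x43, x44} — both open, so U is clopen.
  U = {x41}, X ∖ U = {x39, x40, x42, x43, x44} — both open, so U is clopen.
  U = {x39, x40, x42, x43, x44}, X ∖ U = {x41} — both open, so U is clopen.
  U = {x39, x40, x41, x42, x43, x44}, X ∖ U = ∅ — both open, so U is clopen.
Nontrivial clopen(s) exist: e.g. {x41}. So (X, τ) is disconnected.
Compute connected components by grouping points that agree on all clopens:
  component: {x41}
  component: {x39, x40, x42, x43, x44}


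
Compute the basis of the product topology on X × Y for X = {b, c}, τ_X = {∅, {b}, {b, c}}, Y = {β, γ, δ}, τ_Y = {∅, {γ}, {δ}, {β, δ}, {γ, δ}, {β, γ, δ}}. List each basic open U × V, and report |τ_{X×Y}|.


Basis B = {∅ × ∅, {b} × {γ}, {b} × {δ}, {b} × {β, δ}, {b} × {γ, δ}, {b, c} × {γ}, {b, c} × {δ}, {b} × {β, γ, δ}, {b, c} × {β, δ}, {b, c} × {γ, δ}, {b, c} × {β, γ, δ}}; |τ_{X×Y}| = 18.

Enumerate products U × V with U ∈ τ_X, V ∈ τ_Y (deduplicated):
  ∅ × ∅ = {} (∅)
  {b} × {γ} = {(b,γ)}
  {b} × {δ} = {(b,δ)}
  {b} × {β, δ} = {(b,β), (b,δ)}
  {b} × {γ, δ} = {(b,γ), (b,δ)}
  {b, c} × {γ} = {(b,γ), (c,γ)}
  {b, c} × {δ} = {(b,δ), (c,δ)}
  {b} × {β, γ, δ} = {(b,β), (b,γ), (b,δ)}
  {b, c} × {β, δ} = {(b,β), (b,δ), (c,β), (c,δ)}
  {b, c} × {γ, δ} = {(b,γ), (b,δ), (c,γ), (c,δ)}
  {b, c} × {β, γ, δ} = {(b,β), (b,γ), (b,δ), (c,β), (c,γ), (c,δ)}
These 11 distinct sets form the basis B.
Close under arbitrary unions to get τ_{X×Y}; counting gives |τ_{X×Y}| = 18.


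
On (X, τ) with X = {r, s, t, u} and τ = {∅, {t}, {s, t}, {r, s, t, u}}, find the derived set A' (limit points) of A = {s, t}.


A' = {r, s, u}

For each x ∈ X, list the open sets U ∈ τ with x ∈ U, then check whether U ∩ (A ∖ {x}) ≠ ∅ for every such U.
  x = r: opens ∋ x are {r, s, t, u}; each meets A ∖ {r}, so x IS a limit point.
  x = s: opens ∋ x are {s, t}, {r, s, t, u}; each meets A ∖ {s}, so x IS a limit point.
  x = t: open {t} ∋ x has {t} ∩ (A ∖ {t}) = ∅, so x is NOT a limit point.
  x = u: opens ∋ x are {r, s, t, u}; each meets A ∖ {u}, so x IS a limit point.
Collecting: A' = {r, s, u}.


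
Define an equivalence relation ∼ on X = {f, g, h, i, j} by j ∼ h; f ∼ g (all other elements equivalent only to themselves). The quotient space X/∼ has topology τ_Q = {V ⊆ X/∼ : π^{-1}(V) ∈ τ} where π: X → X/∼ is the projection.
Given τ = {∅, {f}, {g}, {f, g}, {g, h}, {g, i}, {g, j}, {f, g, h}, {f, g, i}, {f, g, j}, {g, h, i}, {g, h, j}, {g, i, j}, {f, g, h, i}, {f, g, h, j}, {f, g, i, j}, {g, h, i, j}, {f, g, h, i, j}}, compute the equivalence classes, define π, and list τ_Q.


X/∼ = {[f=g], [h=j], [i]}; |τ_Q| = 5.

Equivalence classes: [f=g], [h=j], [i].
Quotient map π: X → X/∼ sends f ↦ [f=g], g ↦ [f=g], h ↦ [h=j], i ↦ [i], j ↦ [h=j].
For each subset V ⊆ X/∼, compute π^{-1}(V) ⊆ X and check whether π^{-1}(V) ∈ τ. V is open in τ_Q iff π^{-1}(V) ∈ τ.
  V = {}: π^{-1}(V) = ∅ ∈ τ ✓.
  V = {[f=g]}: π^{-1}(V) = {f, g} ∈ τ ✓.
  V = {[h=j]}: π^{-1}(V) = {h, j} ∉ τ ✗.
  V = {[f=g], [h=j]}: π^{-1}(V) = {f, g, h, j} ∈ τ ✓.
  V = {[i]}: π^{-1}(V) = {i} ∉ τ ✗.
  V = {[f=g], [i]}: π^{-1}(V) = {f, g, i} ∈ τ ✓.
  V = {[h=j], [i]}: π^{-1}(V) = {h, i, j} ∉ τ ✗.
  V = {[f=g], [h=j], [i]}: π^{-1}(V) = {f, g, h, i, j} ∈ τ ✓.
Open sets in the quotient: τ_Q = {{}, {[f=g]}, {[f=g], [h=j]}, {[f=g], [i]}, {[f=g], [h=j], [i]}} (5 elements).


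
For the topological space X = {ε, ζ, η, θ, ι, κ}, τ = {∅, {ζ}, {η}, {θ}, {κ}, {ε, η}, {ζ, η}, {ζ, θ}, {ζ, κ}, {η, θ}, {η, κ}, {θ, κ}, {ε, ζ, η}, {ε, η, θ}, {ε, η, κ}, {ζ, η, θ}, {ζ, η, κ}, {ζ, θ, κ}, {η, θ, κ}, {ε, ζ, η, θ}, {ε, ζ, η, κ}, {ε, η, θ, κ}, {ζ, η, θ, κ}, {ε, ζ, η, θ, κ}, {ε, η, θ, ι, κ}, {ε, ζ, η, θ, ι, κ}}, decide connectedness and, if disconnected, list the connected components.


(X, τ) is disconnected; components = [{ζ}, {ε, η, θ, ι, κ}].

Find clopen sets (U ∈ τ with X ∖ U ∈ τ):
  U = ∅, X ∖ U = {ε, ζ, η, θ, ι, κ} — both open, so U is clopen.
  U = {ζ}, X ∖ U = {ε, η, θ, ι, κ} — both open, so U is clopen.
  U = {ε, η, θ, ι, κ}, X ∖ U = {ζ} — both open, so U is clopen.
  U = {ε, ζ, η, θ, ι, κ}, X ∖ U = ∅ — both open, so U is clopen.
Nontrivial clopen(s) exist: e.g. {ε, η, θ, ι, κ}. So (X, τ) is disconnected.
Compute connected components by grouping points that agree on all clopens:
  component: {ζ}
  component: {ε, η, θ, ι, κ}


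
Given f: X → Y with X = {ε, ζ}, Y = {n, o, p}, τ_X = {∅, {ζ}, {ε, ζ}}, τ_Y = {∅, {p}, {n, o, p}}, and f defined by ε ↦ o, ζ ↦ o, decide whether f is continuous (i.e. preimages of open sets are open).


f IS continuous.

Compute f^{-1}(U) for each U ∈ τ_Y:
  U = ∅: f^{-1}(U) = ∅ ∈ τ_X ✓.
  U = {p}: f^{-1}(U) = ∅ ∈ τ_X ✓.
  U = {n, o, p}: f^{-1}(U) = {ε, ζ} ∈ τ_X ✓.
Every preimage lies in τ_X, so f IS continuous.


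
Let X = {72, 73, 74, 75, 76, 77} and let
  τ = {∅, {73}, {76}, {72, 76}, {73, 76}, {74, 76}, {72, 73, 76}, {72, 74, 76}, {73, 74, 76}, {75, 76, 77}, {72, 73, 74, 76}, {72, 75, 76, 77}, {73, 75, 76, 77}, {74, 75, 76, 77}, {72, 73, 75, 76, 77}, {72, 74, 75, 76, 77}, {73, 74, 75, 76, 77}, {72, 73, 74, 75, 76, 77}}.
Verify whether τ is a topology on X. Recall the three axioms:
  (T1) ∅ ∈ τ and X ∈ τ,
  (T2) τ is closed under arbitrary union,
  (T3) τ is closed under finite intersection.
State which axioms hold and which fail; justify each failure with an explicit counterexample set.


τ IS a topology on X.

Axiom (T1): ∅ ∈ τ? Yes; X ∈ τ? Yes.
Axiom (T2/T3): check pairwise unions and intersections of members of τ.
All pairwise intersections and unions checked — each lies in τ. Therefore τ satisfies (T1), (T2), (T3): it IS a topology on X.


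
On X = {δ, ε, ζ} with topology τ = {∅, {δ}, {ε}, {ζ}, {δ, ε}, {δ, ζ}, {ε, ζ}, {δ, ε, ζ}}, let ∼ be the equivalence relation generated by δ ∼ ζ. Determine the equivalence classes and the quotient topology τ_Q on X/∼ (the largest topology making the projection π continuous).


X/∼ = {[δ=ζ], [ε]}; |τ_Q| = 4.

Equivalence classes: [δ=ζ], [ε].
Quotient map π: X → X/∼ sends δ ↦ [δ=ζ], ε ↦ [ε], ζ ↦ [δ=ζ].
For each subset V ⊆ X/∼, compute π^{-1}(V) ⊆ X and check whether π^{-1}(V) ∈ τ. V is open in τ_Q iff π^{-1}(V) ∈ τ.
  V = {}: π^{-1}(V) = ∅ ∈ τ ✓.
  V = {[δ=ζ]}: π^{-1}(V) = {δ, ζ} ∈ τ ✓.
  V = {[ε]}: π^{-1}(V) = {ε} ∈ τ ✓.
  V = {[δ=ζ], [ε]}: π^{-1}(V) = {δ, ε, ζ} ∈ τ ✓.
Open sets in the quotient: τ_Q = {{}, {[δ=ζ]}, {[ε]}, {[δ=ζ], [ε]}} (4 elements).


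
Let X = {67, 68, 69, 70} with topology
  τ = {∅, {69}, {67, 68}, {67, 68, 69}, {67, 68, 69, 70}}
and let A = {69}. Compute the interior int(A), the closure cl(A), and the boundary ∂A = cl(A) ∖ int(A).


int(A) = {69}, cl(A) = {69, 70}, ∂A = {70}.

Closed sets in (X, τ) are complements of opens:
  closed(X, τ) = {∅, {70}, {69, 70}, {67, 68, 70}, {67, 68, 69, 70}}.
int(A) = ⋃ {U ∈ τ : U ⊆ A}. Opens contained in A: ∅, {69}.
Taking the union of these: int(A) = {69}.
cl(A) = ⋂ {C closed : A ⊆ C}. Closed sets containing A: {69, 70}, {67, 68, 69, 70}.
Intersecting these: cl(A) = {69, 70}.
∂A = cl(A) ∖ int(A) = {69, 70} ∖ {69} = {70}.


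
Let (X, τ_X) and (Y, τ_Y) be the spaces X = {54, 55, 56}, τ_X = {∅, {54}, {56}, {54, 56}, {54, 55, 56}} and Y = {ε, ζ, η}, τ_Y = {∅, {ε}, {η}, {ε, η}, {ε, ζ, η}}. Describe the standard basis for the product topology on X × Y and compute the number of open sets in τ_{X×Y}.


Basis B = {∅ × ∅, {54} × {ε}, {54} × {η}, {56} × {ε}, {56} × {η}, {54} × {ε, η}, {54, 56} × {ε}, {54, 56} × {η}, {56} × {ε, η}, {54} × {ε, ζ, η}, {54, 55, 56} × {ε}, {54, 55, 56} × {η}, {56} × {ε, ζ, η}, {54, 56} × {ε, η}, {54, 56} × {ε, ζ, η}, {54, 55, 56} × {ε, η}, {54, 55, 56} × {ε, ζ, η}}; |τ_{X×Y}| = 48.

Enumerate products U × V with U ∈ τ_X, V ∈ τ_Y (deduplicated):
  ∅ × ∅ = {} (∅)
  {54} × {ε} = {(54,ε)}
  {54} × {η} = {(54,η)}
  {56} × {ε} = {(56,ε)}
  {56} × {η} = {(56,η)}
  {54} × {ε, η} = {(54,ε), (54,η)}
  {54, 56} × {ε} = {(54,ε), (56,ε)}
  {54, 56} × {η} = {(54,η), (56,η)}
  {56} × {ε, η} = {(56,ε), (56,η)}
  {54} × {ε, ζ, η} = {(54,ε), (54,ζ), (54,η)}
  {54, 55, 56} × {ε} = {(54,ε), (55,ε), (56,ε)}
  {54, 55, 56} × {η} = {(54,η), (55,η), (56,η)}
  {56} × {ε, ζ, η} = {(56,ε), (56,ζ), (56,η)}
  {54, 56} × {ε, η} = {(54,ε), (54,η), (56,ε), (56,η)}
  {54, 56} × {ε, ζ, η} = {(54,ε), (54,ζ), (54,η), (56,ε), (56,ζ), (56,η)}
  {54, 55, 56} × {ε, η} = {(54,ε), (54,η), (55,ε), (55,η), (56,ε), (56,η)}
  {54, 55, 56} × {ε, ζ, η} = {(54,ε), (54,ζ), (54,η), (55,ε), (55,ζ), (55,η), (56,ε), (56,ζ), (56,η)}
These 17 distinct sets form the basis B.
Close under arbitrary unions to get τ_{X×Y}; counting gives |τ_{X×Y}| = 48.


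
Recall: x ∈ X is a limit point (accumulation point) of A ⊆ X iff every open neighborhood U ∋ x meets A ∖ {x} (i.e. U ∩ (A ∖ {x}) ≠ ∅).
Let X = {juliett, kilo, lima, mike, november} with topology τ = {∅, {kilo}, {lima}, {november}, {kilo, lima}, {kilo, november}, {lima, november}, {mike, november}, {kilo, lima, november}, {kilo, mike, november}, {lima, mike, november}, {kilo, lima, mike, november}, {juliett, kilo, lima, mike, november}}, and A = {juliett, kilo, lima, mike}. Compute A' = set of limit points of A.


A' = {juliett}

For each x ∈ X, list the open sets U ∈ τ with x ∈ U, then check whether U ∩ (A ∖ {x}) ≠ ∅ for every such U.
  x = juliett: opens ∋ x are {juliett, kilo, lima, mike, november}; each meets A ∖ {juliett}, so x IS a limit point.
  x = kilo: open {kilo} ∋ x has {kilo} ∩ (A ∖ {kilo}) = ∅, so x is NOT a limit point.
  x = lima: open {lima} ∋ x has {lima} ∩ (A ∖ {lima}) = ∅, so x is NOT a limit point.
  x = mike: open {mike, november} ∋ x has {mike, november} ∩ (A ∖ {mike}) = ∅, so x is NOT a limit point.
  x = november: open {november} ∋ x has {november} ∩ (A ∖ {november}) = ∅, so x is NOT a limit point.
Collecting: A' = {juliett}.


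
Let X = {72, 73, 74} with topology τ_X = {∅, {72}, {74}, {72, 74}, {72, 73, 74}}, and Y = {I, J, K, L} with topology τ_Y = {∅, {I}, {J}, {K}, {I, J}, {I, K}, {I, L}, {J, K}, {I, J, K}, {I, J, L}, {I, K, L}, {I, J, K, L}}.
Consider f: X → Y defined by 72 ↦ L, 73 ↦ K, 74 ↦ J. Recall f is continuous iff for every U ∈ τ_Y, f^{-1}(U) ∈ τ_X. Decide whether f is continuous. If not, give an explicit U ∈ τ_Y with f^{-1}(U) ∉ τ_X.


f is NOT continuous.

Compute f^{-1}(U) for each U ∈ τ_Y:
  U = ∅: f^{-1}(U) = ∅ ∈ τ_X ✓.
  U = {I}: f^{-1}(U) = ∅ ∈ τ_X ✓.
  U = {J}: f^{-1}(U) = {74} ∈ τ_X ✓.
  U = {K}: f^{-1}(U) = {73} ∉ τ_X ✗.
  U = {I, J}: f^{-1}(U) = {74} ∈ τ_X ✓.
  U = {I, K}: f^{-1}(U) = {73} ∉ τ_X ✗.
  U = {I, L}: f^{-1}(U) = {72} ∈ τ_X ✓.
  U = {J, K}: f^{-1}(U) = {73, 74} ∉ τ_X ✗.
  U = {I, J, K}: f^{-1}(U) = {73, 74} ∉ τ_X ✗.
  U = {I, J, L}: f^{-1}(U) = {72, 74} ∈ τ_X ✓.
  U = {I, K, L}: f^{-1}(U) = {72, 73} ∉ τ_X ✗.
  U = {I, J, K, L}: f^{-1}(U) = {72, 73, 74} ∈ τ_X ✓.
Found U = {K} with f^{-1}(U) = {73} not in τ_X. Therefore f is NOT continuous.


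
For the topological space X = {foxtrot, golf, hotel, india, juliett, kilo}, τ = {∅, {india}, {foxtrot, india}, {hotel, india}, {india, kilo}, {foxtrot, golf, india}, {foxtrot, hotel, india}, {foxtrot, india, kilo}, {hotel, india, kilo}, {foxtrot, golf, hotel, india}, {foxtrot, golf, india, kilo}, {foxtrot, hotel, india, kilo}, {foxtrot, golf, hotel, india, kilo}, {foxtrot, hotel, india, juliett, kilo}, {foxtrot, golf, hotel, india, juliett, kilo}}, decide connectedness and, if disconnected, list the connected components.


(X, τ) is connected.

Find clopen sets (U ∈ τ with X ∖ U ∈ τ):
  U = ∅, X ∖ U = {foxtrot, golf, hotel, india, juliett, kilo} — both open, so U is clopen.
  U = {foxtrot, golf, hotel, india, juliett, kilo}, X ∖ U = ∅ — both open, so U is clopen.
Only trivial clopens (∅ and X) exist, so (X, τ) is connected.
Compute connected components by grouping points that agree on all clopens:
  component: {foxtrot, golf, hotel, india, juliett, kilo}


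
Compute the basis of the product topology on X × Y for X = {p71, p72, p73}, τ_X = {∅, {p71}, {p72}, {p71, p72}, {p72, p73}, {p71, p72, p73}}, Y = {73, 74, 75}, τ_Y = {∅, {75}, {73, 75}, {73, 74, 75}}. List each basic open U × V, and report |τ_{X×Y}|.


Basis B = {∅ × ∅, {p71} × {75}, {p72} × {75}, {p71} × {73, 75}, {p71, p72} × {75}, {p72} × {73, 75}, {p72, p73} × {75}, {p71} × {73, 74, 75}, {p71, p72, p73} × {75}, {p72} × {73, 74, 75}, {p71, p72} × {73, 75}, {p72, p73} × {73, 75}, {p71, p72} × {73, 74, 75}, {p71, p72, p73} × {73, 75}, {p72, p73} × {73, 74, 75}, {p71, p72, p73} × {73, 74, 75}}; |τ_{X×Y}| = 40.

Enumerate products U × V with U ∈ τ_X, V ∈ τ_Y (deduplicated):
  ∅ × ∅ = {} (∅)
  {p71} × {75} = {(p71,75)}
  {p72} × {75} = {(p72,75)}
  {p71} × {73, 75} = {(p71,73), (p71,75)}
  {p71, p72} × {75} = {(p71,75), (p72,75)}
  {p72} × {73, 75} = {(p72,73), (p72,75)}
  {p72, p73} × {75} = {(p72,75), (p73,75)}
  {p71} × {73, 74, 75} = {(p71,73), (p71,74), (p71,75)}
  {p71, p72, p73} × {75} = {(p71,75), (p72,75), (p73,75)}
  {p72} × {73, 74, 75} = {(p72,73), (p72,74), (p72,75)}
  {p71, p72} × {73, 75} = {(p71,73), (p71,75), (p72,73), (p72,75)}
  {p72, p73} × {73, 75} = {(p72,73), (p72,75), (p73,73), (p73,75)}
  {p71, p72} × {73, 74, 75} = {(p71,73), (p71,74), (p71,75), (p72,73), (p72,74), (p72,75)}
  {p71, p72, p73} × {73, 75} = {(p71,73), (p71,75), (p72,73), (p72,75), (p73,73), (p73,75)}
  {p72, p73} × {73, 74, 75} = {(p72,73), (p72,74), (p72,75), (p73,73), (p73,74), (p73,75)}
  {p71, p72, p73} × {73, 74, 75} = {(p71,73), (p71,74), (p71,75), (p72,73), (p72,74), (p72,75), (p73,73), (p73,74), (p73,75)}
These 16 distinct sets form the basis B.
Close under arbitrary unions to get τ_{X×Y}; counting gives |τ_{X×Y}| = 40.


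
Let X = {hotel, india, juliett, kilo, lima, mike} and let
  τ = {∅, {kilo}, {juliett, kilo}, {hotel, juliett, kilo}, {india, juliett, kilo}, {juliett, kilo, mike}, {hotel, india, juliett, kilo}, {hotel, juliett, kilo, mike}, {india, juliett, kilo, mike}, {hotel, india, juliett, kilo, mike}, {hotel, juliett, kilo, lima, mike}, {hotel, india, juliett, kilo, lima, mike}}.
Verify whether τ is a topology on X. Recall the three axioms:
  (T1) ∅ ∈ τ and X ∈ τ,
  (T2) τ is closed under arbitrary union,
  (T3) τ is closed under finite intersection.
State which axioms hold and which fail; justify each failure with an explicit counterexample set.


τ IS a topology on X.

Axiom (T1): ∅ ∈ τ? Yes; X ∈ τ? Yes.
Axiom (T2/T3): check pairwise unions and intersections of members of τ.
All pairwise intersections and unions checked — each lies in τ. Therefore τ satisfies (T1), (T2), (T3): it IS a topology on X.


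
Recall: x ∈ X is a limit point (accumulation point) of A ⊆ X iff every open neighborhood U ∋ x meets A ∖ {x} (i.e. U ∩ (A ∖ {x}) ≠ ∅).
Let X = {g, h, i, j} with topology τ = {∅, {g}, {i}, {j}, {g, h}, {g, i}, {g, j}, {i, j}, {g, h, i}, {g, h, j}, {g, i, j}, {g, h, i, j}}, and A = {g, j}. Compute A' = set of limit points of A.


A' = {h}

For each x ∈ X, list the open sets U ∈ τ with x ∈ U, then check whether U ∩ (A ∖ {x}) ≠ ∅ for every such U.
  x = g: open {g} ∋ x has {g} ∩ (A ∖ {g}) = ∅, so x is NOT a limit point.
  x = h: opens ∋ x are {g, h}, {g, h, i}, {g, h, j}, {g, h, i, j}; each meets A ∖ {h}, so x IS a limit point.
  x = i: open {i} ∋ x has {i} ∩ (A ∖ {i}) = ∅, so x is NOT a limit point.
  x = j: open {j} ∋ x has {j} ∩ (A ∖ {j}) = ∅, so x is NOT a limit point.
Collecting: A' = {h}.


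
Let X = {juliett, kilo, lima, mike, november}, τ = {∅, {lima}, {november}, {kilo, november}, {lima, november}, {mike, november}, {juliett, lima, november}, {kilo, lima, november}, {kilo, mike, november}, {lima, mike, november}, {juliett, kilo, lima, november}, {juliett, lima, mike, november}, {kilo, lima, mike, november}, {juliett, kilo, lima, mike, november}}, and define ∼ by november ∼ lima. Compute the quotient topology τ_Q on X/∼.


X/∼ = {[juliett], [kilo], [lima=november], [mike]}; |τ_Q| = 9.

Equivalence classes: [juliett], [kilo], [lima=november], [mike].
Quotient map π: X → X/∼ sends juliett ↦ [juliett], kilo ↦ [kilo], lima ↦ [lima=november], mike ↦ [mike], november ↦ [lima=november].
For each subset V ⊆ X/∼, compute π^{-1}(V) ⊆ X and check whether π^{-1}(V) ∈ τ. V is open in τ_Q iff π^{-1}(V) ∈ τ.
  V = {}: π^{-1}(V) = ∅ ∈ τ ✓.
  V = {[juliett]}: π^{-1}(V) = {juliett} ∉ τ ✗.
  V = {[kilo]}: π^{-1}(V) = {kilo} ∉ τ ✗.
  V = {[juliett], [kilo]}: π^{-1}(V) = {juliett, kilo} ∉ τ ✗.
  V = {[lima=november]}: π^{-1}(V) = {lima, november} ∈ τ ✓.
  V = {[juliett], [lima=november]}: π^{-1}(V) = {juliett, lima, november} ∈ τ ✓.
  V = {[kilo], [lima=november]}: π^{-1}(V) = {kilo, lima, november} ∈ τ ✓.
  V = {[juliett], [kilo], [lima=november]}: π^{-1}(V) = {juliett, kilo, lima, november} ∈ τ ✓.
  V = {[mike]}: π^{-1}(V) = {mike} ∉ τ ✗.
  V = {[juliett], [mike]}: π^{-1}(V) = {juliett, mike} ∉ τ ✗.
  V = {[kilo], [mike]}: π^{-1}(V) = {kilo, mike} ∉ τ ✗.
  V = {[juliett], [kilo], [mike]}: π^{-1}(V) = {juliett, kilo, mike} ∉ τ ✗.
  V = {[lima=november], [mike]}: π^{-1}(V) = {lima, mike, november} ∈ τ ✓.
  V = {[juliett], [lima=november], [mike]}: π^{-1}(V) = {juliett, lima, mike, november} ∈ τ ✓.
  V = {[kilo], [lima=november], [mike]}: π^{-1}(V) = {kilo, lima, mike, november} ∈ τ ✓.
  V = {[juliett], [kilo], [lima=november], [mike]}: π^{-1}(V) = {juliett, kilo, lima, mike, november} ∈ τ ✓.
Open sets in the quotient: τ_Q = {{}, {[lima=november]}, {[juliett], [lima=november]}, {[kilo], [lima=november]}, {[juliett], [kilo], [lima=november]}, {[lima=november], [mike]}, {[juliett], [lima=november], [mike]}, {[kilo], [lima=november], [mike]}, {[juliett], [kilo], [lima=november], [mike]}} (9 elements).


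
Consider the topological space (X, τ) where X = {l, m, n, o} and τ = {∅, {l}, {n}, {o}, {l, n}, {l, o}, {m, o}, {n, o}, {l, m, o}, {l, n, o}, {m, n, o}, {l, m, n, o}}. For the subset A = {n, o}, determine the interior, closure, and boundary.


int(A) = {n, o}, cl(A) = {m, n, o}, ∂A = {m}.

Closed sets in (X, τ) are complements of opens:
  closed(X, τ) = {∅, {l}, {m}, {n}, {l, m}, {l, n}, {m, n}, {m, o}, {l, m, n}, {l, m, o}, {m, n, o}, {l, m, n, o}}.
int(A) = ⋃ {U ∈ τ : U ⊆ A}. Opens contained in A: ∅, {n}, {o}, {n, o}.
Taking the union of these: int(A) = {n, o}.
cl(A) = ⋂ {C closed : A ⊆ C}. Closed sets containing A: {m, n, o}, {l, m, n, o}.
Intersecting these: cl(A) = {m, n, o}.
∂A = cl(A) ∖ int(A) = {m, n, o} ∖ {n, o} = {m}.
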